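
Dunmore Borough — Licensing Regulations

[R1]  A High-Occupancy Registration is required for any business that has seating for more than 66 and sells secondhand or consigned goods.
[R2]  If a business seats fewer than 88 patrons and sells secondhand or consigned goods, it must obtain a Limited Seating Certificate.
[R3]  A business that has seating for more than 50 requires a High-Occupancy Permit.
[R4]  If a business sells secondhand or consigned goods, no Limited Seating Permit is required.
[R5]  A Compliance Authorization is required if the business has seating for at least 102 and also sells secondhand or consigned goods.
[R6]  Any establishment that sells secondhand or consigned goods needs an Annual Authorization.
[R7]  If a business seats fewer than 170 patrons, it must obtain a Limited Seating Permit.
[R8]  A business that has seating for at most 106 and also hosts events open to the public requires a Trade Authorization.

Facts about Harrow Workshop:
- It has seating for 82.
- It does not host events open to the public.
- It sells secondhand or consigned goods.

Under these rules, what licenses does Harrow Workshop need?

Annual Authorization, High-Occupancy Permit, High-Occupancy Registration, Limited Seating Certificate

[R1] seating 82 > 66; sells secondhand or consigned goods → High-Occupancy Registration required.
[R2] seating 82 < 88; sells secondhand or consigned goods → Limited Seating Certificate required.
[R3] seating 82 > 50 → High-Occupancy Permit required.
[R4] sells secondhand or consigned goods → exempt from Limited Seating Permit.
[R5] seating 82 < 102; sells secondhand or consigned goods → Compliance Authorization not required.
[R6] sells secondhand or consigned goods → Annual Authorization required.
[R7] seating 82 < 170 → Limited Seating Permit required.
[R8] seating 82 ≤ 106; does not host events open to the public → Trade Authorization not required.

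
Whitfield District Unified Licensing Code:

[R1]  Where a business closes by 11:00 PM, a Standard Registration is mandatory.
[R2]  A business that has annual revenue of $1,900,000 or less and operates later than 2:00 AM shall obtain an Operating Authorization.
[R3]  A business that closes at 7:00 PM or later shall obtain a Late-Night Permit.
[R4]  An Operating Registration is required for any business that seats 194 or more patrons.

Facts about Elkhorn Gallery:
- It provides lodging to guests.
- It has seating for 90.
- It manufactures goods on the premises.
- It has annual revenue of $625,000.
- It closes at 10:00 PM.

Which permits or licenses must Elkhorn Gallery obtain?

Late-Night Permit, Standard Registration

[R1] closes 10:00 PM, at/before 11:00 PM → Standard Registration required.
[R2] revenue $625,000 ≤ $1,900,000; closes 10:00 PM, at/before 2:00 AM → Operating Authorization not required.
[R3] closes 10:00 PM, after 7:00 PM → Late-Night Permit required.
[R4] seating 90 < 194 → Operating Registration not required.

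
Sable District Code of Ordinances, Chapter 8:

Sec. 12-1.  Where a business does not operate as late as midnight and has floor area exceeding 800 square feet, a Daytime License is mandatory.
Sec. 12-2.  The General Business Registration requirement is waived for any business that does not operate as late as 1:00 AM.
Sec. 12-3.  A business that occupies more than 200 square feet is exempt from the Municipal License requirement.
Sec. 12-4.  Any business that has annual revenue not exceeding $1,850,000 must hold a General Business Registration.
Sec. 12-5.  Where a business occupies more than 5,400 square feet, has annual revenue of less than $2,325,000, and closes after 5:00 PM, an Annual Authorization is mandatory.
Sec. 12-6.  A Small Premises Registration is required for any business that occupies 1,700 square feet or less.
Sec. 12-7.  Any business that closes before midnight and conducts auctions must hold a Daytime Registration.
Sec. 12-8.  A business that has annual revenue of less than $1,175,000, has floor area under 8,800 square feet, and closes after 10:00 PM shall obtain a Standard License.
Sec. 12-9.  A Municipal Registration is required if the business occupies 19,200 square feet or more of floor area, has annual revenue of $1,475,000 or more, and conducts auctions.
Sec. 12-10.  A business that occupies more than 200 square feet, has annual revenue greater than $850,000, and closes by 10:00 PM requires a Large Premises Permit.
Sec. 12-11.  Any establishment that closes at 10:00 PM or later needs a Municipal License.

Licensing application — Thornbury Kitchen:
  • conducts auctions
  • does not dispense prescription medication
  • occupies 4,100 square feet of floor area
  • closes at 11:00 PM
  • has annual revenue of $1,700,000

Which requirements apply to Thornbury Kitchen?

Sec. 12-1. closes 11:00 PM, at/before midnight; floor area 4,100 square feet > 800 square feet → Daytime License required.
Sec. 12-2. closes 11:00 PM, at/before 1:00 AM → exempt from General Business Registration.
Sec. 12-3. floor area 4,100 square feet > 200 square feet → exempt from Municipal License.
Sec. 12-4. revenue $1,700,000 ≤ $1,850,000 → General Business Registration required.
Sec. 12-5. floor area 4,100 square feet ≤ 5,400 square feet; revenue $1,700,000 < $2,325,000; closes 11:00 PM, after 5:00 PM → Annual Authorization not required.
Sec. 12-6. floor area 4,100 square feet > 1,700 square feet → Small Premises Registration not required.
Sec. 12-7. closes 11:00 PM, at/before midnight; conducts auctions → Daytime Registration required.
Sec. 12-8. revenue $1,700,000 ≥ $1,175,000; floor area 4,100 square feet < 8,800 square feet; closes 11:00 PM, after 10:00 PM → Standard License not required.
Sec. 12-9. floor area 4,100 square feet < 19,200 square feet; revenue $1,700,000 ≥ $1,475,000; conducts auctions → Municipal Registration not required.
Sec. 12-10. floor area 4,100 square feet > 200 square feet; revenue $1,700,000 > $850,000; closes 11:00 PM, after 10:00 PM → Large Premises Permit not required.
Sec. 12-11. closes 11:00 PM, after 10:00 PM → Municipal License required.

Daytime License, Daytime Registration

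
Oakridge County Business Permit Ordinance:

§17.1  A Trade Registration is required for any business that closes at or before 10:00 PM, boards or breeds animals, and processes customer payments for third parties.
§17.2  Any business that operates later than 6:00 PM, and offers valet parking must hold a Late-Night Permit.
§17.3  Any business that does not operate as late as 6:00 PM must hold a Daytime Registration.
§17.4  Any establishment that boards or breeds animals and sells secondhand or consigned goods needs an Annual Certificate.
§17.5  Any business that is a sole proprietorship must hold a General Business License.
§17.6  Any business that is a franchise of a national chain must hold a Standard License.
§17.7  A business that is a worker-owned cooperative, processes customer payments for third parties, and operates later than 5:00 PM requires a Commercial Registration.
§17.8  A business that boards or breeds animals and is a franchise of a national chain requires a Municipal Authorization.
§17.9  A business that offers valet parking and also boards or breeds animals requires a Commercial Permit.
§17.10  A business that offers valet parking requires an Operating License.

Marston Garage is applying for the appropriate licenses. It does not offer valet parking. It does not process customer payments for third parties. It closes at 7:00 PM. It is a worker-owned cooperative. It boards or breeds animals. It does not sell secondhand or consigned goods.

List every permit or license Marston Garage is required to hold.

§17.1 closes 7:00 PM, at/before 10:00 PM; boards or breeds animals; does not process customer payments for third parties → Trade Registration not required.
§17.2 closes 7:00 PM, after 6:00 PM; does not offer valet parking → Late-Night Permit not required.
§17.3 closes 7:00 PM, after 6:00 PM → Daytime Registration not required.
§17.4 boards or breeds animals; does not sell secondhand or consigned goods → Annual Certificate not required.
§17.5 is a worker-owned cooperative (not: is a sole proprietorship) → General Business License not required.
§17.6 is a worker-owned cooperative (not: is a franchise of a national chain) → Standard License not required.
§17.7 is a worker-owned cooperative; does not process customer payments for third parties; closes 7:00 PM, after 5:00 PM → Commercial Registration not required.
§17.8 boards or breeds animals; is a worker-owned cooperative (not: is a franchise of a national chain) → Municipal Authorization not required.
§17.9 does not offer valet parking; boards or breeds animals → Commercial Permit not required.
§17.10 does not offer valet parking → Operating License not required.

None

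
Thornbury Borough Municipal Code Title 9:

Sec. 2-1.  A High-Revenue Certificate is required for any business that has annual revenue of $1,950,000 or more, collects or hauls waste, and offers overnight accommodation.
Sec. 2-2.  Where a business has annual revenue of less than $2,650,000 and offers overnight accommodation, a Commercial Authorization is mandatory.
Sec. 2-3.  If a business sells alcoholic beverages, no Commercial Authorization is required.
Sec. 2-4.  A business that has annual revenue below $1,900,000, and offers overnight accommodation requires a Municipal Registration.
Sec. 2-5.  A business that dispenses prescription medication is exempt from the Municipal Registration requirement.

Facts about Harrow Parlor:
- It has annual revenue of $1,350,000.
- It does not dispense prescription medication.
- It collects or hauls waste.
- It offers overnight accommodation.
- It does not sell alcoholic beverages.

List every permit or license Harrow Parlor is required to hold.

Sec. 2-1. revenue $1,350,000 < $1,950,000; collects or hauls waste; offers overnight accommodation → High-Revenue Certificate not required.
Sec. 2-2. revenue $1,350,000 < $2,650,000; offers overnight accommodation → Commercial Authorization required.
Sec. 2-3. does not sell alcoholic beverages → Commercial Authorization exemption does not apply.
Sec. 2-4. revenue $1,350,000 < $1,900,000; offers overnight accommodation → Municipal Registration required.
Sec. 2-5. does not dispense prescription medication → Municipal Registration exemption does not apply.

Commercial Authorization, Municipal Registration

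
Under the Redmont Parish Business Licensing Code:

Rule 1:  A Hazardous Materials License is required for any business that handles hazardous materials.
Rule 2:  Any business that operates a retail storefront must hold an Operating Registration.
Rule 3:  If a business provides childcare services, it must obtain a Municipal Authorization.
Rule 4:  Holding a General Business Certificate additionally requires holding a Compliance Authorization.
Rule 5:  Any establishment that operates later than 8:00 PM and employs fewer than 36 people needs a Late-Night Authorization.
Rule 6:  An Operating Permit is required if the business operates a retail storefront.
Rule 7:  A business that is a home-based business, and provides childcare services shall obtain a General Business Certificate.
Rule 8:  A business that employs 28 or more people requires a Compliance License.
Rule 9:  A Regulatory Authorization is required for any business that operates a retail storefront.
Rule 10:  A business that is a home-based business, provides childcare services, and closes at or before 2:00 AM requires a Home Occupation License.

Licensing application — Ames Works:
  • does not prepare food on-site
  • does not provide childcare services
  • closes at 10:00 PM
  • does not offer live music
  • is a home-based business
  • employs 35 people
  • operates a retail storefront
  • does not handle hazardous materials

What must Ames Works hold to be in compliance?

Rule 1: does not handle hazardous materials → Hazardous Materials License not required.
Rule 2: operates a retail storefront → Operating Registration required.
Rule 3: does not provide childcare services → Municipal Authorization not required.
Rule 4: General Business Certificate is not required → no effect.
Rule 5: closes 10:00 PM, after 8:00 PM; employees 35 < 36 → Late-Night Authorization required.
Rule 6: operates a retail storefront → Operating Permit required.
Rule 7: is a home-based business; does not provide childcare services → General Business Certificate not required.
Rule 8: employees 35 ≥ 28 → Compliance License required.
Rule 9: operates a retail storefront → Regulatory Authorization required.
Rule 10: is a home-based business; does not provide childcare services; closes 10:00 PM, at/before 2:00 AM → Home Occupation License not required.

Compliance License, Late-Night Authorization, Operating Permit, Operating Registration, Regulatory Authorization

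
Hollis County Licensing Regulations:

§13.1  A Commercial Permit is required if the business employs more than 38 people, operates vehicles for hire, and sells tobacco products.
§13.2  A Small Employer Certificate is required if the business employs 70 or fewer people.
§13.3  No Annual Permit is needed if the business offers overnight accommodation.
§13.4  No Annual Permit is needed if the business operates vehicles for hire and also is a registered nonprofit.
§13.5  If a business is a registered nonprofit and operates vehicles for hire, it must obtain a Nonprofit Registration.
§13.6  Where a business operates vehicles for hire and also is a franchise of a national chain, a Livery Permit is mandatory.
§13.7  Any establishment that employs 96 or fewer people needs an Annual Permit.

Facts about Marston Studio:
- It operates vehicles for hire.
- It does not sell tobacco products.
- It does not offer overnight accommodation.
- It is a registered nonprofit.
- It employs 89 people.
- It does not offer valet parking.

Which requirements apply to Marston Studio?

Nonprofit Registration

§13.1 employees 89 > 38; operates vehicles for hire; does not sell tobacco products → Commercial Permit not required.
§13.2 employees 89 > 70 → Small Employer Certificate not required.
§13.3 does not offer overnight accommodation → Annual Permit exemption does not apply.
§13.4 operates vehicles for hire; is a registered nonprofit → exempt from Annual Permit.
§13.5 is a registered nonprofit; operates vehicles for hire → Nonprofit Registration required.
§13.6 operates vehicles for hire; is a registered nonprofit (not: is a franchise of a national chain) → Livery Permit not required.
§13.7 employees 89 ≤ 96 → Annual Permit required.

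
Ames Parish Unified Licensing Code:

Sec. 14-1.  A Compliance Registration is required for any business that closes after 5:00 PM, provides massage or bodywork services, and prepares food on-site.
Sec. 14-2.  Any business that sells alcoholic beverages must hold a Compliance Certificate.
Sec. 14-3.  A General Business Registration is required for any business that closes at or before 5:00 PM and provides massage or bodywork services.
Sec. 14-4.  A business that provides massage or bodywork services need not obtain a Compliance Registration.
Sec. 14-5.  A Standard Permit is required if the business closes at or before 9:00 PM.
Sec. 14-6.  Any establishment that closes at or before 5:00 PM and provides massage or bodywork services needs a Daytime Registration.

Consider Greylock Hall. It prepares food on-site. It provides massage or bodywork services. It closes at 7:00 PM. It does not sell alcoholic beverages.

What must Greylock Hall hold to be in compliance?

Standard Permit

Sec. 14-1. closes 7:00 PM, after 5:00 PM; provides massage or bodywork services; prepares food on-site → Compliance Registration required.
Sec. 14-2. does not sell alcoholic beverages → Compliance Certificate not required.
Sec. 14-3. closes 7:00 PM, after 5:00 PM; provides massage or bodywork services → General Business Registration not required.
Sec. 14-4. provides massage or bodywork services → exempt from Compliance Registration.
Sec. 14-5. closes 7:00 PM, at/before 9:00 PM → Standard Permit required.
Sec. 14-6. closes 7:00 PM, after 5:00 PM; provides massage or bodywork services → Daytime Registration not required.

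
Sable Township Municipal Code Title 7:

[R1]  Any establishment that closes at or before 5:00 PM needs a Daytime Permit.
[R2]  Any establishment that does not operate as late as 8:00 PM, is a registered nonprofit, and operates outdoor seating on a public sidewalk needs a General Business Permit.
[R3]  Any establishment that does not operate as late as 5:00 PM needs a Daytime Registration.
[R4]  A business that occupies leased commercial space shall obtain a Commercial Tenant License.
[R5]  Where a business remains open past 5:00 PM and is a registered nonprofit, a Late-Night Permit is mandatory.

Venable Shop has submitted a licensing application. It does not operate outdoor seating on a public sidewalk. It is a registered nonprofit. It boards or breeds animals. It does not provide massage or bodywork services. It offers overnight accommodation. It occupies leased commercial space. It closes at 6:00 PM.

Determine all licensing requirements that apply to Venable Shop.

Commercial Tenant License, Late-Night Permit

[R1] closes 6:00 PM, after 5:00 PM → Daytime Permit not required.
[R2] closes 6:00 PM, at/before 8:00 PM; is a registered nonprofit; does not operate outdoor seating on a public sidewalk → General Business Permit not required.
[R3] closes 6:00 PM, after 5:00 PM → Daytime Registration not required.
[R4] occupies leased commercial space → Commercial Tenant License required.
[R5] closes 6:00 PM, after 5:00 PM; is a registered nonprofit → Late-Night Permit required.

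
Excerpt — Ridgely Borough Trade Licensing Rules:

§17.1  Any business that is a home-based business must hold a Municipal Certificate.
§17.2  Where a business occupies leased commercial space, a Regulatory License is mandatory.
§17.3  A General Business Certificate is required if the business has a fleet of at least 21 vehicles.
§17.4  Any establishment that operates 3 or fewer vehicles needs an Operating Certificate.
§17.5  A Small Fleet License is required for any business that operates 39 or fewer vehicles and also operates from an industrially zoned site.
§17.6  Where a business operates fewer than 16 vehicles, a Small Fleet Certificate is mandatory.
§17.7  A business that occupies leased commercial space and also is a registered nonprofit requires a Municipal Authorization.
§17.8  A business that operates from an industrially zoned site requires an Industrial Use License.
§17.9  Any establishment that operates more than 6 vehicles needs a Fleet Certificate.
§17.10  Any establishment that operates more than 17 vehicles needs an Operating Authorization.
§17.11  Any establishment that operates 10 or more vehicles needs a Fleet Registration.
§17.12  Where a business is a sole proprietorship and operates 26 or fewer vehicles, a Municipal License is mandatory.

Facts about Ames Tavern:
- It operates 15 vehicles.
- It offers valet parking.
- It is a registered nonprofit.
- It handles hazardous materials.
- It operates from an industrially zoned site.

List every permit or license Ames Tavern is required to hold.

§17.1 operates from an industrially zoned site (not: is a home-based business) → Municipal Certificate not required.
§17.2 operates from an industrially zoned site (not: occupies leased commercial space) → Regulatory License not required.
§17.3 vehicles 15 < 21 → General Business Certificate not required.
§17.4 vehicles 15 > 3 → Operating Certificate not required.
§17.5 vehicles 15 ≤ 39; operates from an industrially zoned site → Small Fleet License required.
§17.6 vehicles 15 < 16 → Small Fleet Certificate required.
§17.7 operates from an industrially zoned site (not: occupies leased commercial space); is a registered nonprofit → Municipal Authorization not required.
§17.8 operates from an industrially zoned site → Industrial Use License required.
§17.9 vehicles 15 > 6 → Fleet Certificate required.
§17.10 vehicles 15 ≤ 17 → Operating Authorization not required.
§17.11 vehicles 15 ≥ 10 → Fleet Registration required.
§17.12 is a registered nonprofit (not: is a sole proprietorship); vehicles 15 ≤ 26 → Municipal License not required.

Fleet Certificate, Fleet Registration, Industrial Use License, Small Fleet Certificate, Small Fleet License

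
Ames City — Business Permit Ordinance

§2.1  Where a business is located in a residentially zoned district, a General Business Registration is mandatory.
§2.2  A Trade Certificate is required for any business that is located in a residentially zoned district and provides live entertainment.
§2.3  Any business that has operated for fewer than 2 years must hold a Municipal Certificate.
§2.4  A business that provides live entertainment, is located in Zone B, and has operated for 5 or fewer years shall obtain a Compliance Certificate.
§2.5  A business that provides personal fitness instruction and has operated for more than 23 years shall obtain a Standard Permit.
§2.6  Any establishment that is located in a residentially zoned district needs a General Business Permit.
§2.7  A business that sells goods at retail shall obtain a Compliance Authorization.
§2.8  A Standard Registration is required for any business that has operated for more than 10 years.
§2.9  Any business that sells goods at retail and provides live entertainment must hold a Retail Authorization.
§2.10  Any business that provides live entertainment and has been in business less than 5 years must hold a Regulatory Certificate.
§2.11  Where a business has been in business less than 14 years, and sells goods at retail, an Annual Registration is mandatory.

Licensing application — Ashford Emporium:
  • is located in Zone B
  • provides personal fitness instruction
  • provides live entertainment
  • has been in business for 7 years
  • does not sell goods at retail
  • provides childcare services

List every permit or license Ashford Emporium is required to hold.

§2.1 is located in Zone B (not: is located in a residentially zoned district) → General Business Registration not required.
§2.2 is located in Zone B (not: is located in a residentially zoned district); provides live entertainment → Trade Certificate not required.
§2.3 years in business 7 ≥ 2 → Municipal Certificate not required.
§2.4 provides live entertainment; is located in Zone B; years in business 7 > 5 → Compliance Certificate not required.
§2.5 provides personal fitness instruction; years in business 7 ≤ 23 → Standard Permit not required.
§2.6 is located in Zone B (not: is located in a residentially zoned district) → General Business Permit not required.
§2.7 does not sell goods at retail → Compliance Authorization not required.
§2.8 years in business 7 ≤ 10 → Standard Registration not required.
§2.9 does not sell goods at retail; provides live entertainment → Retail Authorization not required.
§2.10 provides live entertainment; years in business 7 ≥ 5 → Regulatory Certificate not required.
§2.11 years in business 7 < 14; does not sell goods at retail → Annual Registration not required.

None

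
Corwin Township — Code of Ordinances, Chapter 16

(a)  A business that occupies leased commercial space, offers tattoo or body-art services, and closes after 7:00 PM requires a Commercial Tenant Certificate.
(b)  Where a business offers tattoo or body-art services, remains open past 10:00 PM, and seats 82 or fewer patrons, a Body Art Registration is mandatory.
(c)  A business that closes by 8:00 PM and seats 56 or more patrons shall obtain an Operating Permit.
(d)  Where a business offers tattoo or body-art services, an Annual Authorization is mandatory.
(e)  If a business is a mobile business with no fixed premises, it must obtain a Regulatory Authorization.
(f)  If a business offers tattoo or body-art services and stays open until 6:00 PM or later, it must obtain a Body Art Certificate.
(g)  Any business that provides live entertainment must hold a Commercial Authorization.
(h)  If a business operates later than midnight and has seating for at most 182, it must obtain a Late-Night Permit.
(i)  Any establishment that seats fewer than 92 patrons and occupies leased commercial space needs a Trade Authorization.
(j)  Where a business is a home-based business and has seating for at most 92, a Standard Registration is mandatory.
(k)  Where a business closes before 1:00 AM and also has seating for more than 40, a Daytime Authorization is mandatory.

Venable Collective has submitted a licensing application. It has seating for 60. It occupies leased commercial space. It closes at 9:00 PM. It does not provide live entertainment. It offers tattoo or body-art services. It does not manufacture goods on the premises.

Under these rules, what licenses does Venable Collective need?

Annual Authorization, Body Art Certificate, Commercial Tenant Certificate, Daytime Authorization, Trade Authorization

(a) occupies leased commercial space; offers tattoo or body-art services; closes 9:00 PM, after 7:00 PM → Commercial Tenant Certificate required.
(b) offers tattoo or body-art services; closes 9:00 PM, at/before 10:00 PM; seating 60 ≤ 82 → Body Art Registration not required.
(c) closes 9:00 PM, after 8:00 PM; seating 60 ≥ 56 → Operating Permit not required.
(d) offers tattoo or body-art services → Annual Authorization required.
(e) occupies leased commercial space (not: is a mobile business with no fixed premises) → Regulatory Authorization not required.
(f) offers tattoo or body-art services; closes 9:00 PM, after 6:00 PM → Body Art Certificate required.
(g) does not provide live entertainment → Commercial Authorization not required.
(h) closes 9:00 PM, at/before midnight; seating 60 ≤ 182 → Late-Night Permit not required.
(i) seating 60 < 92; occupies leased commercial space → Trade Authorization required.
(j) occupies leased commercial space (not: is a home-based business); seating 60 ≤ 92 → Standard Registration not required.
(k) closes 9:00 PM, at/before 1:00 AM; seating 60 > 40 → Daytime Authorization required.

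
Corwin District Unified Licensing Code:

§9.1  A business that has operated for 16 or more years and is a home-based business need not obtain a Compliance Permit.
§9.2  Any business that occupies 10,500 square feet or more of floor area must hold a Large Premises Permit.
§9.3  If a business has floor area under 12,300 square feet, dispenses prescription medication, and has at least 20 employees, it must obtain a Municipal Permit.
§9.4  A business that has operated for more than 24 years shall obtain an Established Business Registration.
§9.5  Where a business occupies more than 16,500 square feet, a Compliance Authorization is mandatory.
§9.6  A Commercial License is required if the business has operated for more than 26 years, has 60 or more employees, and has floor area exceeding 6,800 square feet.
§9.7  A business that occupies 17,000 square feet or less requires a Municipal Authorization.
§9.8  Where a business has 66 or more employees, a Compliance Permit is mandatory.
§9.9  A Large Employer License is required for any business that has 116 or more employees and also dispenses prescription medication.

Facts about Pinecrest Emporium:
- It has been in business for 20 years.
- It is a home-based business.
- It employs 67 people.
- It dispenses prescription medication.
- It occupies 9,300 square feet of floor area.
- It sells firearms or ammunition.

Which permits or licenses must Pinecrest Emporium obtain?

§9.1 years in business 20 ≥ 16; is a home-based business → exempt from Compliance Permit.
§9.2 floor area 9,300 square feet < 10,500 square feet → Large Premises Permit not required.
§9.3 floor area 9,300 square feet < 12,300 square feet; dispenses prescription medication; employees 67 ≥ 20 → Municipal Permit required.
§9.4 years in business 20 ≤ 24 → Established Business Registration not required.
§9.5 floor area 9,300 square feet ≤ 16,500 square feet → Compliance Authorization not required.
§9.6 years in business 20 ≤ 26; employees 67 ≥ 60; floor area 9,300 square feet > 6,800 square feet → Commercial License not required.
§9.7 floor area 9,300 square feet ≤ 17,000 square feet → Municipal Authorization required.
§9.8 employees 67 ≥ 66 → Compliance Permit required.
§9.9 employees 67 < 116; dispenses prescription medication → Large Employer License not required.

Municipal Authorization, Municipal Permit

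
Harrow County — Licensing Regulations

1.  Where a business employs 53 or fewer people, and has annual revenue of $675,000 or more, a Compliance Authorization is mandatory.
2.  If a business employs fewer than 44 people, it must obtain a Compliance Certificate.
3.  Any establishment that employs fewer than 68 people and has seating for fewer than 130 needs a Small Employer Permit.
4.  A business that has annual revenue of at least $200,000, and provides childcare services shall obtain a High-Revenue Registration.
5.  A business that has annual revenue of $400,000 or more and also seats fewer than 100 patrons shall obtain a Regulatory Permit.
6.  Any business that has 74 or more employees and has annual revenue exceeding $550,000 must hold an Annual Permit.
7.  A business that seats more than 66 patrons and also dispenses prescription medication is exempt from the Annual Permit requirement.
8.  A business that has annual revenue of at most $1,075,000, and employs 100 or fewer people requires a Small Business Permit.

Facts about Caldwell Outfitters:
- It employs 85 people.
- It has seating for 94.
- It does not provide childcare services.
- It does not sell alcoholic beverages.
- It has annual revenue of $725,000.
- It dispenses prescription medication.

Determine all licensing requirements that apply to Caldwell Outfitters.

Regulatory Permit, Small Business Permit

1. employees 85 > 53; revenue $725,000 ≥ $675,000 → Compliance Authorization not required.
2. employees 85 ≥ 44 → Compliance Certificate not required.
3. employees 85 ≥ 68; seating 94 < 130 → Small Employer Permit not required.
4. revenue $725,000 ≥ $200,000; does not provide childcare services → High-Revenue Registration not required.
5. revenue $725,000 ≥ $400,000; seating 94 < 100 → Regulatory Permit required.
6. employees 85 ≥ 74; revenue $725,000 > $550,000 → Annual Permit required.
7. seating 94 > 66; dispenses prescription medication → exempt from Annual Permit.
8. revenue $725,000 ≤ $1,075,000; employees 85 ≤ 100 → Small Business Permit required.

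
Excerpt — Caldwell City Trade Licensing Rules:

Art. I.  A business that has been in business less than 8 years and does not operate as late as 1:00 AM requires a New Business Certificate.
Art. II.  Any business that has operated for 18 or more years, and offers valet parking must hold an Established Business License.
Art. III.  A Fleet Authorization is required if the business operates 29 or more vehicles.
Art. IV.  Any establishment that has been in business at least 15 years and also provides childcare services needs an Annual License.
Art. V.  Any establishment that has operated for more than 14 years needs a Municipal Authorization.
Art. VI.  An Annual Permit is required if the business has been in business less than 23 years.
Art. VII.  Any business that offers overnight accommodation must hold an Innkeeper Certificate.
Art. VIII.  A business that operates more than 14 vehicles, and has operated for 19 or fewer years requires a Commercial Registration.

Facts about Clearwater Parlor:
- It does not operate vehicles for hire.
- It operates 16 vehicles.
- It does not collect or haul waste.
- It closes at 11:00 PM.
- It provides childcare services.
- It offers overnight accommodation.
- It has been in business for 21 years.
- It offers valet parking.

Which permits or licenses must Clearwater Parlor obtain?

Art. I. years in business 21 ≥ 8; closes 11:00 PM, at/before 1:00 AM → New Business Certificate not required.
Art. II. years in business 21 ≥ 18; offers valet parking → Established Business License required.
Art. III. vehicles 16 < 29 → Fleet Authorization not required.
Art. IV. years in business 21 ≥ 15; provides childcare services → Annual License required.
Art. V. years in business 21 > 14 → Municipal Authorization required.
Art. VI. years in business 21 < 23 → Annual Permit required.
Art. VII. offers overnight accommodation → Innkeeper Certificate required.
Art. VIII. vehicles 16 > 14; years in business 21 > 19 → Commercial Registration not required.

Annual License, Annual Permit, Established Business License, Innkeeper Certificate, Municipal Authorization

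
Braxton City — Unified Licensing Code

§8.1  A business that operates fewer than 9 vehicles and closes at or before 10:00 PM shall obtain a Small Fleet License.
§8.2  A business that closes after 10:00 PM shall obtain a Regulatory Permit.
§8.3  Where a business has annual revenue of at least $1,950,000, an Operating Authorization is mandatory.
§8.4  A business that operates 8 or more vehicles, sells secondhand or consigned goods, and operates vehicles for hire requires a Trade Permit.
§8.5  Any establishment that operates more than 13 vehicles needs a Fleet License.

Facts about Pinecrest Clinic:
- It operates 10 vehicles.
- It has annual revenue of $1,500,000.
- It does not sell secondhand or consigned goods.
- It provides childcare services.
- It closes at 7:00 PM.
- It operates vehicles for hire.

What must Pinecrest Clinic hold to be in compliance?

None

§8.1 vehicles 10 ≥ 9; closes 7:00 PM, at/before 10:00 PM → Small Fleet License not required.
§8.2 closes 7:00 PM, at/before 10:00 PM → Regulatory Permit not required.
§8.3 revenue $1,500,000 < $1,950,000 → Operating Authorization not required.
§8.4 vehicles 10 ≥ 8; does not sell secondhand or consigned goods; operates vehicles for hire → Trade Permit not required.
§8.5 vehicles 10 ≤ 13 → Fleet License not required.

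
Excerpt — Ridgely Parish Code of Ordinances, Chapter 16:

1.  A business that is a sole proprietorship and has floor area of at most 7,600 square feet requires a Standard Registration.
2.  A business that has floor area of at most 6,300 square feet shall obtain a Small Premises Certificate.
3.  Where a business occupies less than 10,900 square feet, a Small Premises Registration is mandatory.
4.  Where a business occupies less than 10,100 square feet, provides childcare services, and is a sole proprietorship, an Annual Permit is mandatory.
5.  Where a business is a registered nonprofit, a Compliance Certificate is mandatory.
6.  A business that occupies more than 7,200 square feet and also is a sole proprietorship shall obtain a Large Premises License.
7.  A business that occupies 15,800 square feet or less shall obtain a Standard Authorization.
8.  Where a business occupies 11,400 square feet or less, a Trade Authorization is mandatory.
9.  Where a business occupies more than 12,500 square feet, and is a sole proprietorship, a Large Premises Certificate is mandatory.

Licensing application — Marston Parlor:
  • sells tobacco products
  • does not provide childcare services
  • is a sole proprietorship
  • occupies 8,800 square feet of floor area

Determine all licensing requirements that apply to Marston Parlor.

Large Premises License, Small Premises Registration, Standard Authorization, Trade Authorization

1. is a sole proprietorship; floor area 8,800 square feet > 7,600 square feet → Standard Registration not required.
2. floor area 8,800 square feet > 6,300 square feet → Small Premises Certificate not required.
3. floor area 8,800 square feet < 10,900 square feet → Small Premises Registration required.
4. floor area 8,800 square feet < 10,100 square feet; does not provide childcare services; is a sole proprietorship → Annual Permit not required.
5. is a sole proprietorship (not: is a registered nonprofit) → Compliance Certificate not required.
6. floor area 8,800 square feet > 7,200 square feet; is a sole proprietorship → Large Premises License required.
7. floor area 8,800 square feet ≤ 15,800 square feet → Standard Authorization required.
8. floor area 8,800 square feet ≤ 11,400 square feet → Trade Authorization required.
9. floor area 8,800 square feet ≤ 12,500 square feet; is a sole proprietorship → Large Premises Certificate not required.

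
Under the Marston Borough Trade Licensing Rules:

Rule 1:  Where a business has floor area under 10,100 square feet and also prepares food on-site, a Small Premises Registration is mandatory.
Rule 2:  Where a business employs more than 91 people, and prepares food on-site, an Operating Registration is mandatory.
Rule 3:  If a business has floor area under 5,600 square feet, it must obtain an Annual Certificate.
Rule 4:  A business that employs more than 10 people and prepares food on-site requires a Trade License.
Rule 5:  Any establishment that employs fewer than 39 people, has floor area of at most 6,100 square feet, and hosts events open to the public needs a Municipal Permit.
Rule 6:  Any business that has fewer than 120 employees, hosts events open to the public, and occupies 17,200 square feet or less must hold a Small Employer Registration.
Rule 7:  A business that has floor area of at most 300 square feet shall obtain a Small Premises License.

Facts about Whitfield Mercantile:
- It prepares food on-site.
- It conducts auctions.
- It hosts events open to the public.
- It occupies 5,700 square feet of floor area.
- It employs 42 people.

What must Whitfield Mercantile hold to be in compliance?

Rule 1: floor area 5,700 square feet < 10,100 square feet; prepares food on-site → Small Premises Registration required.
Rule 2: employees 42 ≤ 91; prepares food on-site → Operating Registration not required.
Rule 3: floor area 5,700 square feet ≥ 5,600 square feet → Annual Certificate not required.
Rule 4: employees 42 > 10; prepares food on-site → Trade License required.
Rule 5: employees 42 ≥ 39; floor area 5,700 square feet ≤ 6,100 square feet; hosts events open to the public → Municipal Permit not required.
Rule 6: employees 42 < 120; hosts events open to the public; floor area 5,700 square feet ≤ 17,200 square feet → Small Employer Registration required.
Rule 7: floor area 5,700 square feet > 300 square feet → Small Premises License not required.

Small Employer Registration, Small Premises Registration, Trade License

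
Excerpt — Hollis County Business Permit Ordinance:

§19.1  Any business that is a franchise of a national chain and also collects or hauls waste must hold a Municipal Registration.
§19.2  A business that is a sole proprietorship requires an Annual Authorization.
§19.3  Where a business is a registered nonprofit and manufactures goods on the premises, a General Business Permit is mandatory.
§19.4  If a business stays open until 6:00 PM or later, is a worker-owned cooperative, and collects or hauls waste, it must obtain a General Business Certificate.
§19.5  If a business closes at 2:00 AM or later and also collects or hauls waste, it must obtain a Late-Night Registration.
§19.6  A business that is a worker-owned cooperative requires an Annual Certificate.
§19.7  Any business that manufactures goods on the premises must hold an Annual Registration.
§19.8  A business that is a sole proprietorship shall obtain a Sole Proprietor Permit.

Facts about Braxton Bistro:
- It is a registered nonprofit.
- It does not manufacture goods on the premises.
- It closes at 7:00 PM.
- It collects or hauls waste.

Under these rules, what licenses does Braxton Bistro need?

None

§19.1 is a registered nonprofit (not: is a franchise of a national chain); collects or hauls waste → Municipal Registration not required.
§19.2 is a registered nonprofit (not: is a sole proprietorship) → Annual Authorization not required.
§19.3 is a registered nonprofit; does not manufacture goods on the premises → General Business Permit not required.
§19.4 closes 7:00 PM, after 6:00 PM; is a registered nonprofit (not: is a worker-owned cooperative); collects or hauls waste → General Business Certificate not required.
§19.5 closes 7:00 PM, at/before 2:00 AM; collects or hauls waste → Late-Night Registration not required.
§19.6 is a registered nonprofit (not: is a worker-owned cooperative) → Annual Certificate not required.
§19.7 does not manufacture goods on the premises → Annual Registration not required.
§19.8 is a registered nonprofit (not: is a sole proprietorship) → Sole Proprietor Permit not required.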